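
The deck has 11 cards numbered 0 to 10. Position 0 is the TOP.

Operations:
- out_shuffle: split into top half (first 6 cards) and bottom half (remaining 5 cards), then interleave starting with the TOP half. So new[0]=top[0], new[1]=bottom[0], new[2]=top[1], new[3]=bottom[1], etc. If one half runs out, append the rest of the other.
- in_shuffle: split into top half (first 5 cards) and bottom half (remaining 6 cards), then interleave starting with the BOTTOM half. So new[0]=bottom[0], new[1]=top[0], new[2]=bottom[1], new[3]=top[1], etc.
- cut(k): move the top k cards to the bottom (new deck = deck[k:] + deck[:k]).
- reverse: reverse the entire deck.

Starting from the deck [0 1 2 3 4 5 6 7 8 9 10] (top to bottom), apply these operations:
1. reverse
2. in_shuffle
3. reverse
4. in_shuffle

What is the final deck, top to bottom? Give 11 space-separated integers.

After op 1 (reverse): [10 9 8 7 6 5 4 3 2 1 0]
After op 2 (in_shuffle): [5 10 4 9 3 8 2 7 1 6 0]
After op 3 (reverse): [0 6 1 7 2 8 3 9 4 10 5]
After op 4 (in_shuffle): [8 0 3 6 9 1 4 7 10 2 5]

Answer: 8 0 3 6 9 1 4 7 10 2 5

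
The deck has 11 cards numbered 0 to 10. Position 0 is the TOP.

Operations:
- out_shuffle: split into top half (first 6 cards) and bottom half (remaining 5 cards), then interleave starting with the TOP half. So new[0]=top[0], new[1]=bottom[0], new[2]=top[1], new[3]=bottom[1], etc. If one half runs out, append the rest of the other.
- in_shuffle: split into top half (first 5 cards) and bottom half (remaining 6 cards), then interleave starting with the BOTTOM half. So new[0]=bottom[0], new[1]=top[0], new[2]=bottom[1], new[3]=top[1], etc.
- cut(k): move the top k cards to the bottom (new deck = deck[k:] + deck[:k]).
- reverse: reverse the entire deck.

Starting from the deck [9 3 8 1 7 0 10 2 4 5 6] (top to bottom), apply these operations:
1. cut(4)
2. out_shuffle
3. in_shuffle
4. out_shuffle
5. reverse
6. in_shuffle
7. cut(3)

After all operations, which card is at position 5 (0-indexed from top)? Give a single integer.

After op 1 (cut(4)): [7 0 10 2 4 5 6 9 3 8 1]
After op 2 (out_shuffle): [7 6 0 9 10 3 2 8 4 1 5]
After op 3 (in_shuffle): [3 7 2 6 8 0 4 9 1 10 5]
After op 4 (out_shuffle): [3 4 7 9 2 1 6 10 8 5 0]
After op 5 (reverse): [0 5 8 10 6 1 2 9 7 4 3]
After op 6 (in_shuffle): [1 0 2 5 9 8 7 10 4 6 3]
After op 7 (cut(3)): [5 9 8 7 10 4 6 3 1 0 2]
Position 5: card 4.

Answer: 4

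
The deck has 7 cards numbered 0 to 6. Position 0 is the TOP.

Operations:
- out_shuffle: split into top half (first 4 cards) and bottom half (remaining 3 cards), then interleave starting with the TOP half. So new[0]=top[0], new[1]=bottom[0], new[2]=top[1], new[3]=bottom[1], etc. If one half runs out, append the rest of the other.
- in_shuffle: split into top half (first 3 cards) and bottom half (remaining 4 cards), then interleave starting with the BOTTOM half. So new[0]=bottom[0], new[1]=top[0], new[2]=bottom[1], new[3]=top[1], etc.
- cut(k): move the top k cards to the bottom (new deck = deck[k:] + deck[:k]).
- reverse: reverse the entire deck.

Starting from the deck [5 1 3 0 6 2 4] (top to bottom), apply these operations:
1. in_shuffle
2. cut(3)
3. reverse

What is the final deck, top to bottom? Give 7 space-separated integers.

After op 1 (in_shuffle): [0 5 6 1 2 3 4]
After op 2 (cut(3)): [1 2 3 4 0 5 6]
After op 3 (reverse): [6 5 0 4 3 2 1]

Answer: 6 5 0 4 3 2 1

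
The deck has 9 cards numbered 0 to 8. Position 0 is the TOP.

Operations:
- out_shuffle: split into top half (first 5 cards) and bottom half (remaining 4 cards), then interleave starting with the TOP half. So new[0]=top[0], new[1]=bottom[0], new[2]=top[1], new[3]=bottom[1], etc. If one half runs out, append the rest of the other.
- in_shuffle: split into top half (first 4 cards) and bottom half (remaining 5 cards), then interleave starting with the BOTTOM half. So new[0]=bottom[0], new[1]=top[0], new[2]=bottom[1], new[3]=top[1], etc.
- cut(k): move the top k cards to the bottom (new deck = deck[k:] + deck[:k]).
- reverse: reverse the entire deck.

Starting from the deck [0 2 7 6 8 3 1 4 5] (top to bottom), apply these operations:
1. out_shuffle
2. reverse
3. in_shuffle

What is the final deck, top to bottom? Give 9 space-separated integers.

Answer: 7 8 1 5 2 6 3 4 0

Derivation:
After op 1 (out_shuffle): [0 3 2 1 7 4 6 5 8]
After op 2 (reverse): [8 5 6 4 7 1 2 3 0]
After op 3 (in_shuffle): [7 8 1 5 2 6 3 4 0]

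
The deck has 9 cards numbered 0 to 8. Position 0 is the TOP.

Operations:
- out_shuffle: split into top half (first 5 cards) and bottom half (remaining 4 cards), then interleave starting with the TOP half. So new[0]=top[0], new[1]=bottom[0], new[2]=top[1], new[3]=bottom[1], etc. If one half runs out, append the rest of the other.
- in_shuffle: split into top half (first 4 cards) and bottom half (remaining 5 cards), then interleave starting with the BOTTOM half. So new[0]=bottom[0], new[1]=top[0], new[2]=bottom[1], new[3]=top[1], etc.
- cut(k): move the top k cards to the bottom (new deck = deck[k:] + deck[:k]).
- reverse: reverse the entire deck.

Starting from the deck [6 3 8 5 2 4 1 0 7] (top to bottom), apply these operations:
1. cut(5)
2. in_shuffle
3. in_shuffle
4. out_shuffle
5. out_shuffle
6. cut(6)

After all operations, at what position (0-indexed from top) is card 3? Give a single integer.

Answer: 5

Derivation:
After op 1 (cut(5)): [4 1 0 7 6 3 8 5 2]
After op 2 (in_shuffle): [6 4 3 1 8 0 5 7 2]
After op 3 (in_shuffle): [8 6 0 4 5 3 7 1 2]
After op 4 (out_shuffle): [8 3 6 7 0 1 4 2 5]
After op 5 (out_shuffle): [8 1 3 4 6 2 7 5 0]
After op 6 (cut(6)): [7 5 0 8 1 3 4 6 2]
Card 3 is at position 5.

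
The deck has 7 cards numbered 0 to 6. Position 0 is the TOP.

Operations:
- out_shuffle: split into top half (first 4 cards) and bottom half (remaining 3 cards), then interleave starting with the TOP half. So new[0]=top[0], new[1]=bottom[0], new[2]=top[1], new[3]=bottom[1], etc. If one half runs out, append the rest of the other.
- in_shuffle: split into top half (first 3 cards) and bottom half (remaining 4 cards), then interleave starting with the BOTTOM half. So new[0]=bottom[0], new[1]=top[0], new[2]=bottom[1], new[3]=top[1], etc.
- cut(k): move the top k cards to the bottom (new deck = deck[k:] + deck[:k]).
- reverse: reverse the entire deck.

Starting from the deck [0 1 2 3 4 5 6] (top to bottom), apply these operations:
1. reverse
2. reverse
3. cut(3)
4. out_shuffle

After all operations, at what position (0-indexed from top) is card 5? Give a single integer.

Answer: 4

Derivation:
After op 1 (reverse): [6 5 4 3 2 1 0]
After op 2 (reverse): [0 1 2 3 4 5 6]
After op 3 (cut(3)): [3 4 5 6 0 1 2]
After op 4 (out_shuffle): [3 0 4 1 5 2 6]
Card 5 is at position 4.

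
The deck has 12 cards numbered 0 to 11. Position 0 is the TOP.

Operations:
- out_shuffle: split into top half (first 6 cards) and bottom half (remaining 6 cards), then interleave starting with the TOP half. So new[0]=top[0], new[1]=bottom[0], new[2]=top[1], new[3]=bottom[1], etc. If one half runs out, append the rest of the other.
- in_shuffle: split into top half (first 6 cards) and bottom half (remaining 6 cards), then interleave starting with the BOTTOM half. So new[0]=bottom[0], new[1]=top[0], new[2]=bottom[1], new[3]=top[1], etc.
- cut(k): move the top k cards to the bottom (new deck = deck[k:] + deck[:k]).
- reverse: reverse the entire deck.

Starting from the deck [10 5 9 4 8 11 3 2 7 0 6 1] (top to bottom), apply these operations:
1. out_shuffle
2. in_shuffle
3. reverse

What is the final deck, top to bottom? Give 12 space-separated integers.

Answer: 7 1 9 11 2 6 5 8 3 0 10 4

Derivation:
After op 1 (out_shuffle): [10 3 5 2 9 7 4 0 8 6 11 1]
After op 2 (in_shuffle): [4 10 0 3 8 5 6 2 11 9 1 7]
After op 3 (reverse): [7 1 9 11 2 6 5 8 3 0 10 4]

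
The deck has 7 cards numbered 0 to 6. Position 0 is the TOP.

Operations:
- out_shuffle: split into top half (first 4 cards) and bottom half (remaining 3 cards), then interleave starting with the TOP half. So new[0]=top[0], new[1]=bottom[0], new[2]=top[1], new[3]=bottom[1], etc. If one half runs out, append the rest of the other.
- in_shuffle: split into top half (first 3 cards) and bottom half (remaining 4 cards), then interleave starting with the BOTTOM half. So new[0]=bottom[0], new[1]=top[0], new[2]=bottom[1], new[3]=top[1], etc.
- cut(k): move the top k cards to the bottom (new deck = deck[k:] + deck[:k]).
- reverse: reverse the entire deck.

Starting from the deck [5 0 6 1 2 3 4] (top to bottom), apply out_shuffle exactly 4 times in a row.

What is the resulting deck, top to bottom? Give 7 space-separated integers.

Answer: 5 2 0 3 6 4 1

Derivation:
After op 1 (out_shuffle): [5 2 0 3 6 4 1]
After op 2 (out_shuffle): [5 6 2 4 0 1 3]
After op 3 (out_shuffle): [5 0 6 1 2 3 4]
After op 4 (out_shuffle): [5 2 0 3 6 4 1]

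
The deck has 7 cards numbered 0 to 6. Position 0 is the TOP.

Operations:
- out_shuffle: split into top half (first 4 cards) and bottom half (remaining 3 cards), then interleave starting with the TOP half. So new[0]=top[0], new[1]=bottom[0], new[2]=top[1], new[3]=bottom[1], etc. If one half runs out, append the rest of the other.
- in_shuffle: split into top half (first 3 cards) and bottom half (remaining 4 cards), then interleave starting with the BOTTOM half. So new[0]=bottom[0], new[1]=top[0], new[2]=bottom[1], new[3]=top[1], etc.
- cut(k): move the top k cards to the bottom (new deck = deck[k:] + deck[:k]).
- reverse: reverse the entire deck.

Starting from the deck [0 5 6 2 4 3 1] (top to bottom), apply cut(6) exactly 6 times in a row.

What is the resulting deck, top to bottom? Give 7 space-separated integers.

After op 1 (cut(6)): [1 0 5 6 2 4 3]
After op 2 (cut(6)): [3 1 0 5 6 2 4]
After op 3 (cut(6)): [4 3 1 0 5 6 2]
After op 4 (cut(6)): [2 4 3 1 0 5 6]
After op 5 (cut(6)): [6 2 4 3 1 0 5]
After op 6 (cut(6)): [5 6 2 4 3 1 0]

Answer: 5 6 2 4 3 1 0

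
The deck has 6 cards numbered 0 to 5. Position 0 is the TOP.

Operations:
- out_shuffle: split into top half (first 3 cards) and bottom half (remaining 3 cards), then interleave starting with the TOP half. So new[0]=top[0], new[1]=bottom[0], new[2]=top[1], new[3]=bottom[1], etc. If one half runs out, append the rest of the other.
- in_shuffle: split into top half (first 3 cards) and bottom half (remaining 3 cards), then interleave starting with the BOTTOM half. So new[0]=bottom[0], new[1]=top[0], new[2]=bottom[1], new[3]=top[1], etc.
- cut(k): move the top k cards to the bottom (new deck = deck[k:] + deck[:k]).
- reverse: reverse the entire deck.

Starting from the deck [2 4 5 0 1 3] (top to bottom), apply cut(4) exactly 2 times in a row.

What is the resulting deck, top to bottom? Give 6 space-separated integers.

Answer: 5 0 1 3 2 4

Derivation:
After op 1 (cut(4)): [1 3 2 4 5 0]
After op 2 (cut(4)): [5 0 1 3 2 4]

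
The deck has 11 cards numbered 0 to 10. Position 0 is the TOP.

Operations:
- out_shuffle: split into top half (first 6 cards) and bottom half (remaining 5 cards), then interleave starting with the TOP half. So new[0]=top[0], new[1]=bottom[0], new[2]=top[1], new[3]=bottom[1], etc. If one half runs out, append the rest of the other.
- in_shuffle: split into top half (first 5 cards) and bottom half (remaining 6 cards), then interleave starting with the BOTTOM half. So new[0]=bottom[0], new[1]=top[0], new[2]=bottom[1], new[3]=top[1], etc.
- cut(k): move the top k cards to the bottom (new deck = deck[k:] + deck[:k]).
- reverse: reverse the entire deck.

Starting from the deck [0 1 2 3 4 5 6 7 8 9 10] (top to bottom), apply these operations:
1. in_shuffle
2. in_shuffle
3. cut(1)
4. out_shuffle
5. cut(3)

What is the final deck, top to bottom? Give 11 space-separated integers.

Answer: 4 0 7 3 10 6 2 9 5 1 8

Derivation:
After op 1 (in_shuffle): [5 0 6 1 7 2 8 3 9 4 10]
After op 2 (in_shuffle): [2 5 8 0 3 6 9 1 4 7 10]
After op 3 (cut(1)): [5 8 0 3 6 9 1 4 7 10 2]
After op 4 (out_shuffle): [5 1 8 4 0 7 3 10 6 2 9]
After op 5 (cut(3)): [4 0 7 3 10 6 2 9 5 1 8]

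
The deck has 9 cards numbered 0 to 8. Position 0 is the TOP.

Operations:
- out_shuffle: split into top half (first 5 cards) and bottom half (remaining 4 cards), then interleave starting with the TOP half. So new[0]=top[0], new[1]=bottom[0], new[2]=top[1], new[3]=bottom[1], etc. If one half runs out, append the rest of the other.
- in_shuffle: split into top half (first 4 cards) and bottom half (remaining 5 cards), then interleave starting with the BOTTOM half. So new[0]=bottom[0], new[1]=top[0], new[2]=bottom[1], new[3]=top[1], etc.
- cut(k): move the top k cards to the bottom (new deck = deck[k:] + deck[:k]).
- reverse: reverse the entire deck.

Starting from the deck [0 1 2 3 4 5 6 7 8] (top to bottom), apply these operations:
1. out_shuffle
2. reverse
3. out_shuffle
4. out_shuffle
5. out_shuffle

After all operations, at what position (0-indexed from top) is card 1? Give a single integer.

After op 1 (out_shuffle): [0 5 1 6 2 7 3 8 4]
After op 2 (reverse): [4 8 3 7 2 6 1 5 0]
After op 3 (out_shuffle): [4 6 8 1 3 5 7 0 2]
After op 4 (out_shuffle): [4 5 6 7 8 0 1 2 3]
After op 5 (out_shuffle): [4 0 5 1 6 2 7 3 8]
Card 1 is at position 3.

Answer: 3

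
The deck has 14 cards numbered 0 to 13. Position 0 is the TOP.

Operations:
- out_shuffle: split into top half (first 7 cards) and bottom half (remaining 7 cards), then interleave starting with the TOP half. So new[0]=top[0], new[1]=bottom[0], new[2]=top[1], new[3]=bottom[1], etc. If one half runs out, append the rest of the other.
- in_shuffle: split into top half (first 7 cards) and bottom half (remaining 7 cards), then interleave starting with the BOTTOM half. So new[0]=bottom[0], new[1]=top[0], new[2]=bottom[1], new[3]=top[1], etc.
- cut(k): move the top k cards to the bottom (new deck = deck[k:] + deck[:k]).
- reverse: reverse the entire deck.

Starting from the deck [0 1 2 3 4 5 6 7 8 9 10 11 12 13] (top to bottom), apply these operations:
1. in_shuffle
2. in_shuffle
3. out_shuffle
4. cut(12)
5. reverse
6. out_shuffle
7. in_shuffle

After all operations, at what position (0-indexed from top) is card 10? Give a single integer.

After op 1 (in_shuffle): [7 0 8 1 9 2 10 3 11 4 12 5 13 6]
After op 2 (in_shuffle): [3 7 11 0 4 8 12 1 5 9 13 2 6 10]
After op 3 (out_shuffle): [3 1 7 5 11 9 0 13 4 2 8 6 12 10]
After op 4 (cut(12)): [12 10 3 1 7 5 11 9 0 13 4 2 8 6]
After op 5 (reverse): [6 8 2 4 13 0 9 11 5 7 1 3 10 12]
After op 6 (out_shuffle): [6 11 8 5 2 7 4 1 13 3 0 10 9 12]
After op 7 (in_shuffle): [1 6 13 11 3 8 0 5 10 2 9 7 12 4]
Card 10 is at position 8.

Answer: 8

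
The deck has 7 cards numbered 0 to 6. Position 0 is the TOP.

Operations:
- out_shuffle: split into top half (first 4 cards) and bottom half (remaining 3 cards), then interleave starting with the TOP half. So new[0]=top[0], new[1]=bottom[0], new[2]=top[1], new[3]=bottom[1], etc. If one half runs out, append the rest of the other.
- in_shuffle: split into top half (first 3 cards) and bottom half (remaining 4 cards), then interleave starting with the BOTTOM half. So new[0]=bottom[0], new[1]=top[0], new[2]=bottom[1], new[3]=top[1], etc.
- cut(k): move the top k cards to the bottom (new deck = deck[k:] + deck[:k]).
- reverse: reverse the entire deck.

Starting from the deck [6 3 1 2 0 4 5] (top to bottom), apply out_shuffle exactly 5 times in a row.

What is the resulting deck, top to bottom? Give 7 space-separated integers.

After op 1 (out_shuffle): [6 0 3 4 1 5 2]
After op 2 (out_shuffle): [6 1 0 5 3 2 4]
After op 3 (out_shuffle): [6 3 1 2 0 4 5]
After op 4 (out_shuffle): [6 0 3 4 1 5 2]
After op 5 (out_shuffle): [6 1 0 5 3 2 4]

Answer: 6 1 0 5 3 2 4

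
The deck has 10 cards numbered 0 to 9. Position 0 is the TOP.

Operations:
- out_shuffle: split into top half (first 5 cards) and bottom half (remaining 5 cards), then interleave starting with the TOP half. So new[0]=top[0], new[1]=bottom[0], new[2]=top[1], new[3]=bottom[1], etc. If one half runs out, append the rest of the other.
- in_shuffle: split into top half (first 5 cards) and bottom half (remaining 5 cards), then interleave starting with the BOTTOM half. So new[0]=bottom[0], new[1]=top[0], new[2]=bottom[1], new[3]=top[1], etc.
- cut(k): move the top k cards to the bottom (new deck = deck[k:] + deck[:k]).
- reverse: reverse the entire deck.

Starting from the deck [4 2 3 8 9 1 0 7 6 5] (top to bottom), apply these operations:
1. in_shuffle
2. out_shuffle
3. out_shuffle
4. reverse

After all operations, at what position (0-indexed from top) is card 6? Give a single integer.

After op 1 (in_shuffle): [1 4 0 2 7 3 6 8 5 9]
After op 2 (out_shuffle): [1 3 4 6 0 8 2 5 7 9]
After op 3 (out_shuffle): [1 8 3 2 4 5 6 7 0 9]
After op 4 (reverse): [9 0 7 6 5 4 2 3 8 1]
Card 6 is at position 3.

Answer: 3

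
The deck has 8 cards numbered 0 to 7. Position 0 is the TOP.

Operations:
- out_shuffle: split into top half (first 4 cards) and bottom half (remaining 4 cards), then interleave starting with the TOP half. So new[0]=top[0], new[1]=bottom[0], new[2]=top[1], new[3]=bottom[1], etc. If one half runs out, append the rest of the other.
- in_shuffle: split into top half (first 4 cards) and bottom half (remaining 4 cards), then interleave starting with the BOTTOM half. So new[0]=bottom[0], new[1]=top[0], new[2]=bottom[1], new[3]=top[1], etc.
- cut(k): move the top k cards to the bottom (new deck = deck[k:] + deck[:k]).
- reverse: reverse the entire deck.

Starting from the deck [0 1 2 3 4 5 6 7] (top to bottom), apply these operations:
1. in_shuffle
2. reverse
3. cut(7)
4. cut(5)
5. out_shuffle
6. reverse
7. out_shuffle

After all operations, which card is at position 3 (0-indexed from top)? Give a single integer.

After op 1 (in_shuffle): [4 0 5 1 6 2 7 3]
After op 2 (reverse): [3 7 2 6 1 5 0 4]
After op 3 (cut(7)): [4 3 7 2 6 1 5 0]
After op 4 (cut(5)): [1 5 0 4 3 7 2 6]
After op 5 (out_shuffle): [1 3 5 7 0 2 4 6]
After op 6 (reverse): [6 4 2 0 7 5 3 1]
After op 7 (out_shuffle): [6 7 4 5 2 3 0 1]
Position 3: card 5.

Answer: 5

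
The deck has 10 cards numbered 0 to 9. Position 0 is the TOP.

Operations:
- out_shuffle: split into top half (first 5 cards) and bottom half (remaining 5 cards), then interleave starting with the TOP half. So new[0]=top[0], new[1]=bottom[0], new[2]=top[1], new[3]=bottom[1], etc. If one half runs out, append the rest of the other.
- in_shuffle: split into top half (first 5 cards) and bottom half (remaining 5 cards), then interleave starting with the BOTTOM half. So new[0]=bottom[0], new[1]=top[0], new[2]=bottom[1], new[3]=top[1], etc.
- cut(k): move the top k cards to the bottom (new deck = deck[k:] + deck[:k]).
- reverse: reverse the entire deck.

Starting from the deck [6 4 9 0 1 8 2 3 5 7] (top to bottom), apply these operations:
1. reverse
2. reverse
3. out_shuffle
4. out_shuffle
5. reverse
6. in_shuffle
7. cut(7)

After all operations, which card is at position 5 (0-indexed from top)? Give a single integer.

After op 1 (reverse): [7 5 3 2 8 1 0 9 4 6]
After op 2 (reverse): [6 4 9 0 1 8 2 3 5 7]
After op 3 (out_shuffle): [6 8 4 2 9 3 0 5 1 7]
After op 4 (out_shuffle): [6 3 8 0 4 5 2 1 9 7]
After op 5 (reverse): [7 9 1 2 5 4 0 8 3 6]
After op 6 (in_shuffle): [4 7 0 9 8 1 3 2 6 5]
After op 7 (cut(7)): [2 6 5 4 7 0 9 8 1 3]
Position 5: card 0.

Answer: 0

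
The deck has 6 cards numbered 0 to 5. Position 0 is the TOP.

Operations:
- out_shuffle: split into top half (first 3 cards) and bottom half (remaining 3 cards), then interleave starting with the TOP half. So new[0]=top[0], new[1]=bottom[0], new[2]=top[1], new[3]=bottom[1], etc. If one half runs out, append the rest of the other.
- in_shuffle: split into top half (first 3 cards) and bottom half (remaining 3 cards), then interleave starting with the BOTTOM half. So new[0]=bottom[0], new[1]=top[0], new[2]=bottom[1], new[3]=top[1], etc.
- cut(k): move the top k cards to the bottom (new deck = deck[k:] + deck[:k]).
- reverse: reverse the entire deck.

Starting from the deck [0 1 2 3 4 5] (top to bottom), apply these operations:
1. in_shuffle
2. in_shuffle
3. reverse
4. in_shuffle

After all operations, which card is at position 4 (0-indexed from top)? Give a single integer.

Answer: 1

Derivation:
After op 1 (in_shuffle): [3 0 4 1 5 2]
After op 2 (in_shuffle): [1 3 5 0 2 4]
After op 3 (reverse): [4 2 0 5 3 1]
After op 4 (in_shuffle): [5 4 3 2 1 0]
Position 4: card 1.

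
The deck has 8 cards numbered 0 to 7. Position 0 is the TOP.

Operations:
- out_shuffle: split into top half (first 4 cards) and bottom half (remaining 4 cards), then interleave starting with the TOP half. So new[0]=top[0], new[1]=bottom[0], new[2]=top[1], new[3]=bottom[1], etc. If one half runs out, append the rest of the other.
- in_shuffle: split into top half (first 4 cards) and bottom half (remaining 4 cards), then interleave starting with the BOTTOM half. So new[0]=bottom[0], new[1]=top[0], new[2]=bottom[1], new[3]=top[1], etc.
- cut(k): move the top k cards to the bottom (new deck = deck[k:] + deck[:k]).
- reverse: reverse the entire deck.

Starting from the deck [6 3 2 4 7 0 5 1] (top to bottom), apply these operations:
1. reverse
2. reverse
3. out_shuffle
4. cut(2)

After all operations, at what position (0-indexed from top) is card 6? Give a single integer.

After op 1 (reverse): [1 5 0 7 4 2 3 6]
After op 2 (reverse): [6 3 2 4 7 0 5 1]
After op 3 (out_shuffle): [6 7 3 0 2 5 4 1]
After op 4 (cut(2)): [3 0 2 5 4 1 6 7]
Card 6 is at position 6.

Answer: 6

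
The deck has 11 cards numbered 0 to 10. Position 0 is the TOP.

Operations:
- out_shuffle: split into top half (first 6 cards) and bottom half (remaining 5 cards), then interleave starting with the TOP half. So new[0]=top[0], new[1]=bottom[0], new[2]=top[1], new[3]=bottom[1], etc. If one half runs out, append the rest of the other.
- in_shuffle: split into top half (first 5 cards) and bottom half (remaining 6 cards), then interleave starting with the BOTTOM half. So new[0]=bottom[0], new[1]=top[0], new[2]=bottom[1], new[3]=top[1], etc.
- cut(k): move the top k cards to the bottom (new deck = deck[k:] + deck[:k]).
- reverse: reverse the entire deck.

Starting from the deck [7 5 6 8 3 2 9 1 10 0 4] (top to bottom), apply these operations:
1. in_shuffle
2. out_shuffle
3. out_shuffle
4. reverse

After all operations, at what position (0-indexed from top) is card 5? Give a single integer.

After op 1 (in_shuffle): [2 7 9 5 1 6 10 8 0 3 4]
After op 2 (out_shuffle): [2 10 7 8 9 0 5 3 1 4 6]
After op 3 (out_shuffle): [2 5 10 3 7 1 8 4 9 6 0]
After op 4 (reverse): [0 6 9 4 8 1 7 3 10 5 2]
Card 5 is at position 9.

Answer: 9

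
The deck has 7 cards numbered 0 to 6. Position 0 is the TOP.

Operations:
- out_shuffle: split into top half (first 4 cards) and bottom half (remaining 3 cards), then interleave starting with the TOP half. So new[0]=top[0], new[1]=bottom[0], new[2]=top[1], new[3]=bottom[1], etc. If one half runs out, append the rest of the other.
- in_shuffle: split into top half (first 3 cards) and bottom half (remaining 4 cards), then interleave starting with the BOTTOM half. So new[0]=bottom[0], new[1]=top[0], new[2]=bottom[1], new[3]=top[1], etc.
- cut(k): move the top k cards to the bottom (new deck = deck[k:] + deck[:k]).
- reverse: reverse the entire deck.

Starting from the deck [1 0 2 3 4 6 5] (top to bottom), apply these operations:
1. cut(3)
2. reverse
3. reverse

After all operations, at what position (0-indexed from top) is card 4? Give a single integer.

After op 1 (cut(3)): [3 4 6 5 1 0 2]
After op 2 (reverse): [2 0 1 5 6 4 3]
After op 3 (reverse): [3 4 6 5 1 0 2]
Card 4 is at position 1.

Answer: 1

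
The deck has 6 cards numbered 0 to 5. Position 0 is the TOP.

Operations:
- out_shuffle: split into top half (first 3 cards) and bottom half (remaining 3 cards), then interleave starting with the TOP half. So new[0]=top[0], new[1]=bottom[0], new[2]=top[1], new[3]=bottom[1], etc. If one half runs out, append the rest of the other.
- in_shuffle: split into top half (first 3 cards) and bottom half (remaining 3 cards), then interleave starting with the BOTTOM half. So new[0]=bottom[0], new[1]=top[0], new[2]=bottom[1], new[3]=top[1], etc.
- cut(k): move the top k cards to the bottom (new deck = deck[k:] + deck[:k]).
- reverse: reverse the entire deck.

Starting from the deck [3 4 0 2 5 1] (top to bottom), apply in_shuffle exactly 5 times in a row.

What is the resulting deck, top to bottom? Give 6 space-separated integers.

Answer: 4 2 1 3 0 5

Derivation:
After op 1 (in_shuffle): [2 3 5 4 1 0]
After op 2 (in_shuffle): [4 2 1 3 0 5]
After op 3 (in_shuffle): [3 4 0 2 5 1]
After op 4 (in_shuffle): [2 3 5 4 1 0]
After op 5 (in_shuffle): [4 2 1 3 0 5]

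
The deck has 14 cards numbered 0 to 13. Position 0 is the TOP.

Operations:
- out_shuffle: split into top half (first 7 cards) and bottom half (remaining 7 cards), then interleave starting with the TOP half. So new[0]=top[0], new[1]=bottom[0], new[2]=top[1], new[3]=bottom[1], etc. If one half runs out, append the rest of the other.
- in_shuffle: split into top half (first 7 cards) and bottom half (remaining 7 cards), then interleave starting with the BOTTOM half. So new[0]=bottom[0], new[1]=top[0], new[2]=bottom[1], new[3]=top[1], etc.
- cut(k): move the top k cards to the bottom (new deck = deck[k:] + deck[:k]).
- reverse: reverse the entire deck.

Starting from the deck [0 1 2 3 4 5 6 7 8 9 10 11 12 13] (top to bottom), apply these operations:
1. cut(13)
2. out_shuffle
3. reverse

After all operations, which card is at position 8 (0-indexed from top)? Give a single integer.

After op 1 (cut(13)): [13 0 1 2 3 4 5 6 7 8 9 10 11 12]
After op 2 (out_shuffle): [13 6 0 7 1 8 2 9 3 10 4 11 5 12]
After op 3 (reverse): [12 5 11 4 10 3 9 2 8 1 7 0 6 13]
Position 8: card 8.

Answer: 8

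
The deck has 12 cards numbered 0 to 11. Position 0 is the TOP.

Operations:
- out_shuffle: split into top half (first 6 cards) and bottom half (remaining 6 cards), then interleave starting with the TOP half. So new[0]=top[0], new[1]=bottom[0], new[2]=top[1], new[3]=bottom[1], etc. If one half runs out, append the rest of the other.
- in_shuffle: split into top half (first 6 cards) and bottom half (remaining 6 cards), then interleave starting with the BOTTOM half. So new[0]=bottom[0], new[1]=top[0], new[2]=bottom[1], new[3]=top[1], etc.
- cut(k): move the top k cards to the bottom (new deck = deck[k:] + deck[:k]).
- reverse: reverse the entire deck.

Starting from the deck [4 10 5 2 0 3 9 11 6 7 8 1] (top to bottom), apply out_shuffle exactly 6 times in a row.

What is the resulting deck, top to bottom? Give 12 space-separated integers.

Answer: 4 3 8 0 7 2 6 5 11 10 9 1

Derivation:
After op 1 (out_shuffle): [4 9 10 11 5 6 2 7 0 8 3 1]
After op 2 (out_shuffle): [4 2 9 7 10 0 11 8 5 3 6 1]
After op 3 (out_shuffle): [4 11 2 8 9 5 7 3 10 6 0 1]
After op 4 (out_shuffle): [4 7 11 3 2 10 8 6 9 0 5 1]
After op 5 (out_shuffle): [4 8 7 6 11 9 3 0 2 5 10 1]
After op 6 (out_shuffle): [4 3 8 0 7 2 6 5 11 10 9 1]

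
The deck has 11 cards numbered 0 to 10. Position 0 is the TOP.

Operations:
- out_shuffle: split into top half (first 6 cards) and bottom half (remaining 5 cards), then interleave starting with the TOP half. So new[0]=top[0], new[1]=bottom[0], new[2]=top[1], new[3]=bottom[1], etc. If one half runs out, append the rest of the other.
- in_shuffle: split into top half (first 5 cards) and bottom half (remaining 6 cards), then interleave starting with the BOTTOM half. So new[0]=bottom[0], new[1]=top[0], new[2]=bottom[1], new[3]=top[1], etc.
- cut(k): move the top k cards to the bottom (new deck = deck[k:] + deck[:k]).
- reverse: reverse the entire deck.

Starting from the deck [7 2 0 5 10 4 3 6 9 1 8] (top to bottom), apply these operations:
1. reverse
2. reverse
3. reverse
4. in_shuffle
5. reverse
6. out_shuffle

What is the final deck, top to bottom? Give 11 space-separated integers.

After op 1 (reverse): [8 1 9 6 3 4 10 5 0 2 7]
After op 2 (reverse): [7 2 0 5 10 4 3 6 9 1 8]
After op 3 (reverse): [8 1 9 6 3 4 10 5 0 2 7]
After op 4 (in_shuffle): [4 8 10 1 5 9 0 6 2 3 7]
After op 5 (reverse): [7 3 2 6 0 9 5 1 10 8 4]
After op 6 (out_shuffle): [7 5 3 1 2 10 6 8 0 4 9]

Answer: 7 5 3 1 2 10 6 8 0 4 9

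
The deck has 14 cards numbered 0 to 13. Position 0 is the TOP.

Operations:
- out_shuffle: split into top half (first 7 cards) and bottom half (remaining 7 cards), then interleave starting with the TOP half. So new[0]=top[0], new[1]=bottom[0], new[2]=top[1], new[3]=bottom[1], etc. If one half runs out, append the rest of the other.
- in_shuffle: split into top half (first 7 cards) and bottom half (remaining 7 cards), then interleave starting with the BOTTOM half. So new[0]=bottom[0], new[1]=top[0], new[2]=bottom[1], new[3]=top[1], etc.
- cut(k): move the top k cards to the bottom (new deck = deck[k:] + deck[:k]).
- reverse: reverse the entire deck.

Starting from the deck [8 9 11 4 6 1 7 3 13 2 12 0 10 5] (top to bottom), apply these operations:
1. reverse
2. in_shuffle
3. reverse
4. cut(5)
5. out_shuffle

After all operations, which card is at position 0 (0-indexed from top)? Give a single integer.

After op 1 (reverse): [5 10 0 12 2 13 3 7 1 6 4 11 9 8]
After op 2 (in_shuffle): [7 5 1 10 6 0 4 12 11 2 9 13 8 3]
After op 3 (reverse): [3 8 13 9 2 11 12 4 0 6 10 1 5 7]
After op 4 (cut(5)): [11 12 4 0 6 10 1 5 7 3 8 13 9 2]
After op 5 (out_shuffle): [11 5 12 7 4 3 0 8 6 13 10 9 1 2]
Position 0: card 11.

Answer: 11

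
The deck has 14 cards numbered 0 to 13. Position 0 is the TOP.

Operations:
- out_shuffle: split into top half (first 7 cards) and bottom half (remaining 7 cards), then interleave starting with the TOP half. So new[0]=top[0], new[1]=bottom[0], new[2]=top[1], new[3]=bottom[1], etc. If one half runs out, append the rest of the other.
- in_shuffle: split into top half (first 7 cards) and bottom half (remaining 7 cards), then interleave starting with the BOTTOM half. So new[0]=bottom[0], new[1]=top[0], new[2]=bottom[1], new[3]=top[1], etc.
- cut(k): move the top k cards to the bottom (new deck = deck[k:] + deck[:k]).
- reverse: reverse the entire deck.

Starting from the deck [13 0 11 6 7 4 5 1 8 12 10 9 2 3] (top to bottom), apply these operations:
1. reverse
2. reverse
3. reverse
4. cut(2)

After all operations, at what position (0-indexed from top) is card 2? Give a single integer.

After op 1 (reverse): [3 2 9 10 12 8 1 5 4 7 6 11 0 13]
After op 2 (reverse): [13 0 11 6 7 4 5 1 8 12 10 9 2 3]
After op 3 (reverse): [3 2 9 10 12 8 1 5 4 7 6 11 0 13]
After op 4 (cut(2)): [9 10 12 8 1 5 4 7 6 11 0 13 3 2]
Card 2 is at position 13.

Answer: 13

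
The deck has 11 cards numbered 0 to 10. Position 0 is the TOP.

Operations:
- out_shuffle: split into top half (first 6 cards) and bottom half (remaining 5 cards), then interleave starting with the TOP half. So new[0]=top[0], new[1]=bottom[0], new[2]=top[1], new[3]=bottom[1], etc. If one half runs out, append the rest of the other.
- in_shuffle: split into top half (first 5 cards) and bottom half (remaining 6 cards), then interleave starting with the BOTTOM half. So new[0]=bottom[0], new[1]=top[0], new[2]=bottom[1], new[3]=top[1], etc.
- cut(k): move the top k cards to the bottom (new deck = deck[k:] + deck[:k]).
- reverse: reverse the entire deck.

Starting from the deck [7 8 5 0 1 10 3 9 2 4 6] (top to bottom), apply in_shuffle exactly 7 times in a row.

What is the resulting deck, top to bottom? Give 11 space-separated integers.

After op 1 (in_shuffle): [10 7 3 8 9 5 2 0 4 1 6]
After op 2 (in_shuffle): [5 10 2 7 0 3 4 8 1 9 6]
After op 3 (in_shuffle): [3 5 4 10 8 2 1 7 9 0 6]
After op 4 (in_shuffle): [2 3 1 5 7 4 9 10 0 8 6]
After op 5 (in_shuffle): [4 2 9 3 10 1 0 5 8 7 6]
After op 6 (in_shuffle): [1 4 0 2 5 9 8 3 7 10 6]
After op 7 (in_shuffle): [9 1 8 4 3 0 7 2 10 5 6]

Answer: 9 1 8 4 3 0 7 2 10 5 6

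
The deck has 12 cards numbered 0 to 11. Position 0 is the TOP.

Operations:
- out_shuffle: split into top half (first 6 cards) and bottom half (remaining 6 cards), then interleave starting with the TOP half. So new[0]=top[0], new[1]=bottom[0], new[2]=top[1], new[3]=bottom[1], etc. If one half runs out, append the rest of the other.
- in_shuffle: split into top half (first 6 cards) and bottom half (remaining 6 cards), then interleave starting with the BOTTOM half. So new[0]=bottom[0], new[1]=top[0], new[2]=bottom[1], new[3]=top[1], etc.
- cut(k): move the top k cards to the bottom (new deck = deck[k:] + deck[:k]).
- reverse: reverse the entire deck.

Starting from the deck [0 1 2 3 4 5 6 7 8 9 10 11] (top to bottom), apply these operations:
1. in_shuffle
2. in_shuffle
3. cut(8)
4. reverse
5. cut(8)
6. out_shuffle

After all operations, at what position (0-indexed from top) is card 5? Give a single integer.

Answer: 2

Derivation:
After op 1 (in_shuffle): [6 0 7 1 8 2 9 3 10 4 11 5]
After op 2 (in_shuffle): [9 6 3 0 10 7 4 1 11 8 5 2]
After op 3 (cut(8)): [11 8 5 2 9 6 3 0 10 7 4 1]
After op 4 (reverse): [1 4 7 10 0 3 6 9 2 5 8 11]
After op 5 (cut(8)): [2 5 8 11 1 4 7 10 0 3 6 9]
After op 6 (out_shuffle): [2 7 5 10 8 0 11 3 1 6 4 9]
Card 5 is at position 2.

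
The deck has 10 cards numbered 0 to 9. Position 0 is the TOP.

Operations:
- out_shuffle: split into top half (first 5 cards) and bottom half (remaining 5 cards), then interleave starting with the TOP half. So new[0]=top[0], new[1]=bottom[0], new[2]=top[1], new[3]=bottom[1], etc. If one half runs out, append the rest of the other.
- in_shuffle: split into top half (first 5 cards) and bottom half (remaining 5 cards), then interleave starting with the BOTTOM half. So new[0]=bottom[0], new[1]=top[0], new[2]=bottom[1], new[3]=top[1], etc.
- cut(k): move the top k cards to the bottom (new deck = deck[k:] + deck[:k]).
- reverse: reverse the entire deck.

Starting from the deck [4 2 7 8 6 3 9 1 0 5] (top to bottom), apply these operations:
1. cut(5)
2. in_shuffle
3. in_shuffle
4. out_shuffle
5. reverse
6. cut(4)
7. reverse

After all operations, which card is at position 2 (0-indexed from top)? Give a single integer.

After op 1 (cut(5)): [3 9 1 0 5 4 2 7 8 6]
After op 2 (in_shuffle): [4 3 2 9 7 1 8 0 6 5]
After op 3 (in_shuffle): [1 4 8 3 0 2 6 9 5 7]
After op 4 (out_shuffle): [1 2 4 6 8 9 3 5 0 7]
After op 5 (reverse): [7 0 5 3 9 8 6 4 2 1]
After op 6 (cut(4)): [9 8 6 4 2 1 7 0 5 3]
After op 7 (reverse): [3 5 0 7 1 2 4 6 8 9]
Position 2: card 0.

Answer: 0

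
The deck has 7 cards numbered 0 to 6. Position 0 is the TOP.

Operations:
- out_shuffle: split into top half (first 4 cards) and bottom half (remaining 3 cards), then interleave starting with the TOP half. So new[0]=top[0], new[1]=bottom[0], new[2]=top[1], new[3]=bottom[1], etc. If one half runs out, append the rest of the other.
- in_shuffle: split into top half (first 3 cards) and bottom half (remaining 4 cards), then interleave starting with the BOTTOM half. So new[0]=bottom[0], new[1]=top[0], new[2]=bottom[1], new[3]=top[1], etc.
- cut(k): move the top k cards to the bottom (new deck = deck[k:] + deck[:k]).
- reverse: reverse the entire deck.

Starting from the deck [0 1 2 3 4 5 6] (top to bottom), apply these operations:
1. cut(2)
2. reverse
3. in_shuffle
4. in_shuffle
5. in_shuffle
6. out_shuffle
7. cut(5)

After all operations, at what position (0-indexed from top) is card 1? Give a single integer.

After op 1 (cut(2)): [2 3 4 5 6 0 1]
After op 2 (reverse): [1 0 6 5 4 3 2]
After op 3 (in_shuffle): [5 1 4 0 3 6 2]
After op 4 (in_shuffle): [0 5 3 1 6 4 2]
After op 5 (in_shuffle): [1 0 6 5 4 3 2]
After op 6 (out_shuffle): [1 4 0 3 6 2 5]
After op 7 (cut(5)): [2 5 1 4 0 3 6]
Card 1 is at position 2.

Answer: 2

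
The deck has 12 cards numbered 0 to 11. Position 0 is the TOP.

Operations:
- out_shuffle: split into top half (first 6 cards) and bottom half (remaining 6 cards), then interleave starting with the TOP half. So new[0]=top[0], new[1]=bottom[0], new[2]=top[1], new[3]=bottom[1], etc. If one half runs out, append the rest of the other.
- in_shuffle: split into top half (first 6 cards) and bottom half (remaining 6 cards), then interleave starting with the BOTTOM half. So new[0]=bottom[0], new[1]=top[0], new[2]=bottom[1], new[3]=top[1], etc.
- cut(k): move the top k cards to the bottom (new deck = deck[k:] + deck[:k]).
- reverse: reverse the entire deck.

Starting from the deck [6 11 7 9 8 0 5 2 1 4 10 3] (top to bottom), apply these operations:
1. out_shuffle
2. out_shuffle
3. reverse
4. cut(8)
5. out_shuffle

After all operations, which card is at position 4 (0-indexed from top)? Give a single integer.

After op 1 (out_shuffle): [6 5 11 2 7 1 9 4 8 10 0 3]
After op 2 (out_shuffle): [6 9 5 4 11 8 2 10 7 0 1 3]
After op 3 (reverse): [3 1 0 7 10 2 8 11 4 5 9 6]
After op 4 (cut(8)): [4 5 9 6 3 1 0 7 10 2 8 11]
After op 5 (out_shuffle): [4 0 5 7 9 10 6 2 3 8 1 11]
Position 4: card 9.

Answer: 9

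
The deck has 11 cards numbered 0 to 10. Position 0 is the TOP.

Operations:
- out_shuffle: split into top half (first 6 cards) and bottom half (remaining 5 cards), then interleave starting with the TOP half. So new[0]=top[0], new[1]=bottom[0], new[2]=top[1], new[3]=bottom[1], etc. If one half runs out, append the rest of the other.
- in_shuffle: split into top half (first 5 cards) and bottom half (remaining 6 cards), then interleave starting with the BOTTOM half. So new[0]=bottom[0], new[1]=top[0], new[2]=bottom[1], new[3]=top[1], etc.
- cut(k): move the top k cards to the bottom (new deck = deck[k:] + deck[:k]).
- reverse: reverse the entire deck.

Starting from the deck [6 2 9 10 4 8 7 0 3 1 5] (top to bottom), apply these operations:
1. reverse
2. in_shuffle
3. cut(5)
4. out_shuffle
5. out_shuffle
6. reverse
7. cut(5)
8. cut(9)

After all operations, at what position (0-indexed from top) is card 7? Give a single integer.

After op 1 (reverse): [5 1 3 0 7 8 4 10 9 2 6]
After op 2 (in_shuffle): [8 5 4 1 10 3 9 0 2 7 6]
After op 3 (cut(5)): [3 9 0 2 7 6 8 5 4 1 10]
After op 4 (out_shuffle): [3 8 9 5 0 4 2 1 7 10 6]
After op 5 (out_shuffle): [3 2 8 1 9 7 5 10 0 6 4]
After op 6 (reverse): [4 6 0 10 5 7 9 1 8 2 3]
After op 7 (cut(5)): [7 9 1 8 2 3 4 6 0 10 5]
After op 8 (cut(9)): [10 5 7 9 1 8 2 3 4 6 0]
Card 7 is at position 2.

Answer: 2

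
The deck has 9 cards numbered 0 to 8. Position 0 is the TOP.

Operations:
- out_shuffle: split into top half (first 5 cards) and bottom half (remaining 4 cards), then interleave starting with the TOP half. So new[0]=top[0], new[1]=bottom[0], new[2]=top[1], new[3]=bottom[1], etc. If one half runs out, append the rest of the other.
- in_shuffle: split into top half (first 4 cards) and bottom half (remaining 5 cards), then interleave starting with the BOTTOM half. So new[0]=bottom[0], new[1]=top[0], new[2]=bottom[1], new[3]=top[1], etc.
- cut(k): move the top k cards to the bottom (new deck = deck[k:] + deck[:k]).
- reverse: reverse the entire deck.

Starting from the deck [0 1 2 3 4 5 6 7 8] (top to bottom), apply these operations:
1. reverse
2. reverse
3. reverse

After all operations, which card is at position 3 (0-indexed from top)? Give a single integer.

After op 1 (reverse): [8 7 6 5 4 3 2 1 0]
After op 2 (reverse): [0 1 2 3 4 5 6 7 8]
After op 3 (reverse): [8 7 6 5 4 3 2 1 0]
Position 3: card 5.

Answer: 5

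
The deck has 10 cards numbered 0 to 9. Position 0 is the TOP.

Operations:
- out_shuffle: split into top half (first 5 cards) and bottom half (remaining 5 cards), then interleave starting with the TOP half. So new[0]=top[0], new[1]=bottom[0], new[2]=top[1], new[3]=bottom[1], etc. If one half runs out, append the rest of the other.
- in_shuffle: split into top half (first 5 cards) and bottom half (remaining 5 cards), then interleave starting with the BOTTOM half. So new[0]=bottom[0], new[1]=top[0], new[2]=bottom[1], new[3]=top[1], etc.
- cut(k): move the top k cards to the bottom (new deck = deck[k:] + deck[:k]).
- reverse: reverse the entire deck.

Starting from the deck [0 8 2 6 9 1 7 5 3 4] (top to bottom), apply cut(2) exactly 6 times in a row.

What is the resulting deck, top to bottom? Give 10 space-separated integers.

After op 1 (cut(2)): [2 6 9 1 7 5 3 4 0 8]
After op 2 (cut(2)): [9 1 7 5 3 4 0 8 2 6]
After op 3 (cut(2)): [7 5 3 4 0 8 2 6 9 1]
After op 4 (cut(2)): [3 4 0 8 2 6 9 1 7 5]
After op 5 (cut(2)): [0 8 2 6 9 1 7 5 3 4]
After op 6 (cut(2)): [2 6 9 1 7 5 3 4 0 8]

Answer: 2 6 9 1 7 5 3 4 0 8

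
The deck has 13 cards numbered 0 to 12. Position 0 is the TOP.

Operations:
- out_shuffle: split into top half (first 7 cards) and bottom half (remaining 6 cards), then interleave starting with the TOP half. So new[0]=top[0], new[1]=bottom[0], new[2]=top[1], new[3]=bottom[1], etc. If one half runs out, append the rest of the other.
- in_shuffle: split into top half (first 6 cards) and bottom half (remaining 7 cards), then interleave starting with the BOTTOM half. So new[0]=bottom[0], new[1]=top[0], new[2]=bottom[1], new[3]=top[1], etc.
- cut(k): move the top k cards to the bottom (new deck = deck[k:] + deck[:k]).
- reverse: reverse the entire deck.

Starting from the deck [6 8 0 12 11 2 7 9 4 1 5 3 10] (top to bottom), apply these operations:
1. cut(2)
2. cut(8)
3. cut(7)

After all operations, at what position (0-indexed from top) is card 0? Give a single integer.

After op 1 (cut(2)): [0 12 11 2 7 9 4 1 5 3 10 6 8]
After op 2 (cut(8)): [5 3 10 6 8 0 12 11 2 7 9 4 1]
After op 3 (cut(7)): [11 2 7 9 4 1 5 3 10 6 8 0 12]
Card 0 is at position 11.

Answer: 11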